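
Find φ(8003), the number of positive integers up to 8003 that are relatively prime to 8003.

Factor: 8003 = 53 · 151.
φ(8003) = (53−1) · (151−1) = 52 · 150 = 7800.

7800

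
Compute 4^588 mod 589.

4^1 ≡ 4 (mod 589)
4^2 ≡ 4^2 = 16 ≡ 16 (mod 589)
4^4 ≡ 16^2 = 256 ≡ 256 (mod 589)
4^8 ≡ 256^2 = 65536 ≡ 157 (mod 589)
4^16 ≡ 157^2 = 24649 ≡ 500 (mod 589)
4^32 ≡ 500^2 = 250000 ≡ 264 (mod 589)
4^64 ≡ 264^2 = 69696 ≡ 194 (mod 589)
4^128 ≡ 194^2 = 37636 ≡ 529 (mod 589)
4^256 ≡ 529^2 = 279841 ≡ 66 (mod 589)
4^512 ≡ 66^2 = 4356 ≡ 233 (mod 589)
588 = 512 + 64 + 8 + 4 in binary powers of 2.
So 4^588 ≡ 233 · 194 · 157 · 256 ≡ 64 (mod 589).
Since 64 ≠ 1, base 4 is a Fermat witness: 589 is composite.

64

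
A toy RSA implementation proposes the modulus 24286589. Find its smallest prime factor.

73

24286589 is odd.
Digit sum 44, not divisible by 3.
Ends in 9: not divisible by 5.
7: 24286589 = 7·3469512 + 5
11: 24286589 = 11·2207871 + 8
13: 24286589 = 13·1868199 + 2
17: 24286589 = 17·1428622 + 15
19: 24286589 = 19·1278241 + 10
23: 24286589 = 23·1055938 + 15
29: 24286589 = 29·837468 + 17
31: 24286589 = 31·783438 + 11
37: 24286589 = 37·656394 + 11
41: 24286589 = 41·592355 + 34
43: 24286589 = 43·564804 + 17
47: 24286589 = 47·516735 + 44
53: 24286589 = 53·458237 + 28
59: 24286589 = 59·411637 + 6
61: 24286589 = 61·398140 + 49
67: 24286589 = 67·362486 + 27
71: 24286589 = 71·342064 + 45
73: 24286589 = 73·332693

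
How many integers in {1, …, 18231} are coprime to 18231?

11832

Factor: 18231 = 3 · 59 · 103.
φ(18231) = (3−1) · (59−1) · (103−1) = 2 · 58 · 102 = 11832.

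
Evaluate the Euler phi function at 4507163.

4424896

Factor: 4507163 = 137 · 167 · 197.
φ(4507163) = (137−1) · (167−1) · (197−1) = 136 · 166 · 196 = 4424896.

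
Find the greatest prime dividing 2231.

97

2231 = 23 · 97
97 is prime.
So 2231 = 23 · 97; the largest prime factor is 97.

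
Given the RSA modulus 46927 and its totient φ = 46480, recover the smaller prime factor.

167

φ(n) = (p−1)(q−1) = n − (p+q) + 1, so p + q = 46927 − 46480 + 1 = 448.
p and q are the roots of t² − 448t + 46927 = 0.
Discriminant: 448² − 4·46927 = 200704 − 187708 = 12996; √12996 = 114.
q = (448 − 114)/2 = 167, p = (448 + 114)/2 = 281.
Check: 167 · 281 = 46927.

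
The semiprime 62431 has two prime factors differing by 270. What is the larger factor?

Since p = q + 270, we have 62431 = q(q + 270), so q² + 270q − 62431 = 0.
Discriminant: 270² + 4·62431 = 72900 + 249724 = 322624; √322624 = 568.
q = (−270 + 568)/2 = 149, and p = q + 270 = 419.
Check: 149 · 419 = 62431.

419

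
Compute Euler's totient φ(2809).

2756

Factor: 2809 = 53^2.
φ(2809) = 53^1·(53−1) = 2756.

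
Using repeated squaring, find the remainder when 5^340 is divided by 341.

5^1 ≡ 5 (mod 341)
5^2 ≡ 5^2 = 25 ≡ 25 (mod 341)
5^4 ≡ 25^2 = 625 ≡ 284 (mod 341)
5^8 ≡ 284^2 = 80656 ≡ 180 (mod 341)
5^16 ≡ 180^2 = 32400 ≡ 5 (mod 341)
5^32 ≡ 5^2 = 25 ≡ 25 (mod 341)
5^64 ≡ 25^2 = 625 ≡ 284 (mod 341)
5^128 ≡ 284^2 = 80656 ≡ 180 (mod 341)
5^256 ≡ 180^2 = 32400 ≡ 5 (mod 341)
340 = 256 + 64 + 16 + 4 in binary powers of 2.
So 5^340 ≡ 5 · 284 · 5 · 284 ≡ 67 (mod 341).
Since 67 ≠ 1, base 5 is a Fermat witness: 341 is composite.

67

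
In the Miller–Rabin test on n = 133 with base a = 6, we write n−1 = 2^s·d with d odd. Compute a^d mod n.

133 − 1 = 132 = 2^2 · 33, so d = 33.
6^1 ≡ 6 (mod 133)
6^2 ≡ 6^2 = 36 ≡ 36 (mod 133)
6^4 ≡ 36^2 = 1296 ≡ 99 (mod 133)
6^8 ≡ 99^2 = 9801 ≡ 92 (mod 133)
6^16 ≡ 92^2 = 8464 ≡ 85 (mod 133)
6^32 ≡ 85^2 = 7225 ≡ 43 (mod 133)
33 = 32 + 1 in binary powers of 2.
So 6^33 ≡ 43 · 6 ≡ 125 (mod 133).
Squaring chain: 125 → 64; never reaches −1, so base 6 is a Miller–Rabin witness that 133 is composite.

125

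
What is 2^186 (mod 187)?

2^1 ≡ 2 (mod 187)
2^2 ≡ 2^2 = 4 ≡ 4 (mod 187)
2^4 ≡ 4^2 = 16 ≡ 16 (mod 187)
2^8 ≡ 16^2 = 256 ≡ 69 (mod 187)
2^16 ≡ 69^2 = 4761 ≡ 86 (mod 187)
2^32 ≡ 86^2 = 7396 ≡ 103 (mod 187)
2^64 ≡ 103^2 = 10609 ≡ 137 (mod 187)
2^128 ≡ 137^2 = 18769 ≡ 69 (mod 187)
186 = 128 + 32 + 16 + 8 + 2 in binary powers of 2.
So 2^186 ≡ 69 · 103 · 86 · 69 · 4 ≡ 174 (mod 187).
Since 174 ≠ 1, base 2 is a Fermat witness: 187 is composite.

174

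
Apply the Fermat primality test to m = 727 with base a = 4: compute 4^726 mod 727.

1

4^1 ≡ 4 (mod 727)
4^2 ≡ 4^2 = 16 ≡ 16 (mod 727)
4^4 ≡ 16^2 = 256 ≡ 256 (mod 727)
4^8 ≡ 256^2 = 65536 ≡ 106 (mod 727)
4^16 ≡ 106^2 = 11236 ≡ 331 (mod 727)
4^32 ≡ 331^2 = 109561 ≡ 511 (mod 727)
4^64 ≡ 511^2 = 261121 ≡ 128 (mod 727)
4^128 ≡ 128^2 = 16384 ≡ 390 (mod 727)
4^256 ≡ 390^2 = 152100 ≡ 157 (mod 727)
4^512 ≡ 157^2 = 24649 ≡ 658 (mod 727)
726 = 512 + 128 + 64 + 16 + 4 + 2 in binary powers of 2.
So 4^726 ≡ 658 · 390 · 128 · 331 · 256 · 16 ≡ 1 (mod 727).
Since the result is 1, base 4 gives no evidence that 727 is composite.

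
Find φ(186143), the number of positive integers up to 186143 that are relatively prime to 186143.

172800

Factor: 186143 = 19 · 97 · 101.
φ(186143) = (19−1) · (97−1) · (101−1) = 18 · 96 · 100 = 172800.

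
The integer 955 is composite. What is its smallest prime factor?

955 is odd.
Digit sum 19, not divisible by 3.
Ends in 5: divisible by 5.

5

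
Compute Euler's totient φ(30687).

Factor: 30687 = 3 · 53 · 193.
φ(30687) = (3−1) · (53−1) · (193−1) = 2 · 52 · 192 = 19968.

19968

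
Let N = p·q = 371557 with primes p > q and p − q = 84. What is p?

653

Since p = q + 84, we have 371557 = q(q + 84), so q² + 84q − 371557 = 0.
Discriminant: 84² + 4·371557 = 7056 + 1486228 = 1493284; √1493284 = 1222.
q = (−84 + 1222)/2 = 569, and p = q + 84 = 653.
Check: 569 · 653 = 371557.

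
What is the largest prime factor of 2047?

2047 = 23 · 89
89 is prime.
So 2047 = 23 · 89; the largest prime factor is 89.

89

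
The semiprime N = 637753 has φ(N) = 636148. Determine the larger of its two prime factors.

887

φ(n) = (p−1)(q−1) = n − (p+q) + 1, so p + q = 637753 − 636148 + 1 = 1606.
p and q are the roots of t² − 1606t + 637753 = 0.
Discriminant: 1606² − 4·637753 = 2579236 − 2551012 = 28224; √28224 = 168.
q = (1606 − 168)/2 = 719, p = (1606 + 168)/2 = 887.
Check: 719 · 887 = 637753.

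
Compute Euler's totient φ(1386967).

Factor: 1386967 = 67 · 127 · 163.
φ(1386967) = (67−1) · (127−1) · (163−1) = 66 · 126 · 162 = 1347192.

1347192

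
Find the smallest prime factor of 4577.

23

4577 is odd.
Digit sum 23, not divisible by 3.
Ends in 7: not divisible by 5.
7: 4577 = 7·653 + 6
11: 4577 = 11·416 + 1
13: 4577 = 13·352 + 1
17: 4577 = 17·269 + 4
19: 4577 = 19·240 + 17
23: 4577 = 23·199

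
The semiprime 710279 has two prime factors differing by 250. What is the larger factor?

Since p = q + 250, we have 710279 = q(q + 250), so q² + 250q − 710279 = 0.
Discriminant: 250² + 4·710279 = 62500 + 2841116 = 2903616; √2903616 = 1704.
q = (−250 + 1704)/2 = 727, and p = q + 250 = 977.
Check: 727 · 977 = 710279.

977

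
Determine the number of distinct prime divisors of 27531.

27531 = 3^2 · 3059
3059 = 7 · 437
437 = 19 · 23
27531 = 3^2 · 7 · 19 · 23, which has 4 distinct prime factors.

4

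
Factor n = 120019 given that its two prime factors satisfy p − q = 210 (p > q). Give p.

Since p = q + 210, we have 120019 = q(q + 210), so q² + 210q − 120019 = 0.
Discriminant: 210² + 4·120019 = 44100 + 480076 = 524176; √524176 = 724.
q = (−210 + 724)/2 = 257, and p = q + 210 = 467.
Check: 257 · 467 = 120019.

467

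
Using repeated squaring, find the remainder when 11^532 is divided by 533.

11^1 ≡ 11 (mod 533)
11^2 ≡ 11^2 = 121 ≡ 121 (mod 533)
11^4 ≡ 121^2 = 14641 ≡ 250 (mod 533)
11^8 ≡ 250^2 = 62500 ≡ 139 (mod 533)
11^16 ≡ 139^2 = 19321 ≡ 133 (mod 533)
11^32 ≡ 133^2 = 17689 ≡ 100 (mod 533)
11^64 ≡ 100^2 = 10000 ≡ 406 (mod 533)
11^128 ≡ 406^2 = 164836 ≡ 139 (mod 533)
11^256 ≡ 139^2 = 19321 ≡ 133 (mod 533)
11^512 ≡ 133^2 = 17689 ≡ 100 (mod 533)
532 = 512 + 16 + 4 in binary powers of 2.
So 11^532 ≡ 100 · 133 · 250 ≡ 146 (mod 533).
Since 146 ≠ 1, base 11 is a Fermat witness: 533 is composite.

146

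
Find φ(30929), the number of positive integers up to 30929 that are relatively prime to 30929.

30576

Factor: 30929 = 157 · 197.
φ(30929) = (157−1) · (197−1) = 156 · 196 = 30576.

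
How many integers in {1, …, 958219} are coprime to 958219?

927072

Factor: 958219 = 59 · 109 · 149.
φ(958219) = (59−1) · (109−1) · (149−1) = 58 · 108 · 148 = 927072.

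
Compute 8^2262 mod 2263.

1242

8^1 ≡ 8 (mod 2263)
8^2 ≡ 8^2 = 64 ≡ 64 (mod 2263)
8^4 ≡ 64^2 = 4096 ≡ 1833 (mod 2263)
8^8 ≡ 1833^2 = 3359889 ≡ 1597 (mod 2263)
8^16 ≡ 1597^2 = 2550409 ≡ 8 (mod 2263)
8^32 ≡ 8^2 = 64 ≡ 64 (mod 2263)
8^64 ≡ 64^2 = 4096 ≡ 1833 (mod 2263)
8^128 ≡ 1833^2 = 3359889 ≡ 1597 (mod 2263)
8^256 ≡ 1597^2 = 2550409 ≡ 8 (mod 2263)
8^512 ≡ 8^2 = 64 ≡ 64 (mod 2263)
8^1024 ≡ 64^2 = 4096 ≡ 1833 (mod 2263)
8^2048 ≡ 1833^2 = 3359889 ≡ 1597 (mod 2263)
2262 = 2048 + 128 + 64 + 16 + 4 + 2 in binary powers of 2.
So 8^2262 ≡ 1597 · 1597 · 1833 · 8 · 1833 · 64 ≡ 1242 (mod 2263).
Since 1242 ≠ 1, base 8 is a Fermat witness: 2263 is composite.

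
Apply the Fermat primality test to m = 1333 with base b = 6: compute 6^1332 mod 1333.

6^1 ≡ 6 (mod 1333)
6^2 ≡ 6^2 = 36 ≡ 36 (mod 1333)
6^4 ≡ 36^2 = 1296 ≡ 1296 (mod 1333)
6^8 ≡ 1296^2 = 1679616 ≡ 36 (mod 1333)
6^16 ≡ 36^2 = 1296 ≡ 1296 (mod 1333)
6^32 ≡ 1296^2 = 1679616 ≡ 36 (mod 1333)
6^64 ≡ 36^2 = 1296 ≡ 1296 (mod 1333)
6^128 ≡ 1296^2 = 1679616 ≡ 36 (mod 1333)
6^256 ≡ 36^2 = 1296 ≡ 1296 (mod 1333)
6^512 ≡ 1296^2 = 1679616 ≡ 36 (mod 1333)
6^1024 ≡ 36^2 = 1296 ≡ 1296 (mod 1333)
1332 = 1024 + 256 + 32 + 16 + 4 in binary powers of 2.
So 6^1332 ≡ 1296 · 1296 · 36 · 1296 · 1296 ≡ 1 (mod 1333).
Since the result is 1, base 6 gives no evidence that 1333 is composite.

1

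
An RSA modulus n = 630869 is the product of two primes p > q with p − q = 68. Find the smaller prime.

Since p = q + 68, we have 630869 = q(q + 68), so q² + 68q − 630869 = 0.
Discriminant: 68² + 4·630869 = 4624 + 2523476 = 2528100; √2528100 = 1590.
q = (−68 + 1590)/2 = 761, and p = q + 68 = 829.
Check: 761 · 829 = 630869.

761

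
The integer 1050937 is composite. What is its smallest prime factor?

1050937 is odd.
Digit sum 25, not divisible by 3.
Ends in 7: not divisible by 5.
7: 1050937 = 7·150133 + 6
11: 1050937 = 11·95539 + 8
13: 1050937 = 13·80841 + 4
17: 1050937 = 17·61819 + 14
19: 1050937 = 19·55312 + 9
23: 1050937 = 23·45692 + 21
29: 1050937 = 29·36239 + 6
31: 1050937 = 31·33901 + 6
37: 1050937 = 37·28403 + 26
41: 1050937 = 41·25632 + 25
43: 1050937 = 43·24440 + 17
47: 1050937 = 47·22360 + 17
53: 1050937 = 53·19829

53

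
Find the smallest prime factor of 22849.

22849 is odd.
Digit sum 25, not divisible by 3.
Ends in 9: not divisible by 5.
7: 22849 = 7·3264 + 1
11: 22849 = 11·2077 + 2
13: 22849 = 13·1757 + 8
17: 22849 = 17·1344 + 1
19: 22849 = 19·1202 + 11
23: 22849 = 23·993 + 10
29: 22849 = 29·787 + 26
31: 22849 = 31·737 + 2
37: 22849 = 37·617 + 20
41: 22849 = 41·557 + 12
43: 22849 = 43·531 + 16
47: 22849 = 47·486 + 7
53: 22849 = 53·431 + 6
59: 22849 = 59·387 + 16
61: 22849 = 61·374 + 35
67: 22849 = 67·341 + 2
71: 22849 = 71·321 + 58
73: 22849 = 73·313

73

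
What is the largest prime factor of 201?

67

201 = 3 · 67
67 is prime.
So 201 = 3 · 67; the largest prime factor is 67.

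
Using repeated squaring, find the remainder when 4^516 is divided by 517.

4^1 ≡ 4 (mod 517)
4^2 ≡ 4^2 = 16 ≡ 16 (mod 517)
4^4 ≡ 16^2 = 256 ≡ 256 (mod 517)
4^8 ≡ 256^2 = 65536 ≡ 394 (mod 517)
4^16 ≡ 394^2 = 155236 ≡ 136 (mod 517)
4^32 ≡ 136^2 = 18496 ≡ 401 (mod 517)
4^64 ≡ 401^2 = 160801 ≡ 14 (mod 517)
4^128 ≡ 14^2 = 196 ≡ 196 (mod 517)
4^256 ≡ 196^2 = 38416 ≡ 158 (mod 517)
4^512 ≡ 158^2 = 24964 ≡ 148 (mod 517)
516 = 512 + 4 in binary powers of 2.
So 4^516 ≡ 148 · 256 ≡ 147 (mod 517).
Since 147 ≠ 1, base 4 is a Fermat witness: 517 is composite.

147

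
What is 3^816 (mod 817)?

3^1 ≡ 3 (mod 817)
3^2 ≡ 3^2 = 9 ≡ 9 (mod 817)
3^4 ≡ 9^2 = 81 ≡ 81 (mod 817)
3^8 ≡ 81^2 = 6561 ≡ 25 (mod 817)
3^16 ≡ 25^2 = 625 ≡ 625 (mod 817)
3^32 ≡ 625^2 = 390625 ≡ 99 (mod 817)
3^64 ≡ 99^2 = 9801 ≡ 814 (mod 817)
3^128 ≡ 814^2 = 662596 ≡ 9 (mod 817)
3^256 ≡ 9^2 = 81 ≡ 81 (mod 817)
3^512 ≡ 81^2 = 6561 ≡ 25 (mod 817)
816 = 512 + 256 + 32 + 16 in binary powers of 2.
So 3^816 ≡ 25 · 81 · 99 · 625 ≡ 121 (mod 817).
Since 121 ≠ 1, base 3 is a Fermat witness: 817 is composite.

121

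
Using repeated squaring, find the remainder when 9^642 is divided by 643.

9^1 ≡ 9 (mod 643)
9^2 ≡ 9^2 = 81 ≡ 81 (mod 643)
9^4 ≡ 81^2 = 6561 ≡ 131 (mod 643)
9^8 ≡ 131^2 = 17161 ≡ 443 (mod 643)
9^16 ≡ 443^2 = 196249 ≡ 134 (mod 643)
9^32 ≡ 134^2 = 17956 ≡ 595 (mod 643)
9^64 ≡ 595^2 = 354025 ≡ 375 (mod 643)
9^128 ≡ 375^2 = 140625 ≡ 451 (mod 643)
9^256 ≡ 451^2 = 203401 ≡ 213 (mod 643)
9^512 ≡ 213^2 = 45369 ≡ 359 (mod 643)
642 = 512 + 128 + 2 in binary powers of 2.
So 9^642 ≡ 359 · 451 · 81 ≡ 1 (mod 643).
Since the result is 1, base 9 gives no evidence that 643 is composite.

1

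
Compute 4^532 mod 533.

4^1 ≡ 4 (mod 533)
4^2 ≡ 4^2 = 16 ≡ 16 (mod 533)
4^4 ≡ 16^2 = 256 ≡ 256 (mod 533)
4^8 ≡ 256^2 = 65536 ≡ 510 (mod 533)
4^16 ≡ 510^2 = 260100 ≡ 529 (mod 533)
4^32 ≡ 529^2 = 279841 ≡ 16 (mod 533)
4^64 ≡ 16^2 = 256 ≡ 256 (mod 533)
4^128 ≡ 256^2 = 65536 ≡ 510 (mod 533)
4^256 ≡ 510^2 = 260100 ≡ 529 (mod 533)
4^512 ≡ 529^2 = 279841 ≡ 16 (mod 533)
532 = 512 + 16 + 4 in binary powers of 2.
So 4^532 ≡ 16 · 529 · 256 ≡ 139 (mod 533).
Since 139 ≠ 1, base 4 is a Fermat witness: 533 is composite.

139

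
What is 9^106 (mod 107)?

9^1 ≡ 9 (mod 107)
9^2 ≡ 9^2 = 81 ≡ 81 (mod 107)
9^4 ≡ 81^2 = 6561 ≡ 34 (mod 107)
9^8 ≡ 34^2 = 1156 ≡ 86 (mod 107)
9^16 ≡ 86^2 = 7396 ≡ 13 (mod 107)
9^32 ≡ 13^2 = 169 ≡ 62 (mod 107)
9^64 ≡ 62^2 = 3844 ≡ 99 (mod 107)
106 = 64 + 32 + 8 + 2 in binary powers of 2.
So 9^106 ≡ 99 · 62 · 86 · 81 ≡ 1 (mod 107).
Since the result is 1, base 9 gives no evidence that 107 is composite.

1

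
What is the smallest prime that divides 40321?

61

40321 is odd.
Digit sum 10, not divisible by 3.
Ends in 1: not divisible by 5.
7: 40321 = 7·5760 + 1
11: 40321 = 11·3665 + 6
13: 40321 = 13·3101 + 8
17: 40321 = 17·2371 + 14
19: 40321 = 19·2122 + 3
23: 40321 = 23·1753 + 2
29: 40321 = 29·1390 + 11
31: 40321 = 31·1300 + 21
37: 40321 = 37·1089 + 28
41: 40321 = 41·983 + 18
43: 40321 = 43·937 + 30
47: 40321 = 47·857 + 42
53: 40321 = 53·760 + 41
59: 40321 = 59·683 + 24
61: 40321 = 61·661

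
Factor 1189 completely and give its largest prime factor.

41

1189 = 29 · 41
41 is prime.
So 1189 = 29 · 41; the largest prime factor is 41.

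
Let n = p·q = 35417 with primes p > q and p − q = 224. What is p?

331

Since p = q + 224, we have 35417 = q(q + 224), so q² + 224q − 35417 = 0.
Discriminant: 224² + 4·35417 = 50176 + 141668 = 191844; √191844 = 438.
q = (−224 + 438)/2 = 107, and p = q + 224 = 331.
Check: 107 · 331 = 35417.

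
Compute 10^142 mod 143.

10^1 ≡ 10 (mod 143)
10^2 ≡ 10^2 = 100 ≡ 100 (mod 143)
10^4 ≡ 100^2 = 10000 ≡ 133 (mod 143)
10^8 ≡ 133^2 = 17689 ≡ 100 (mod 143)
10^16 ≡ 100^2 = 10000 ≡ 133 (mod 143)
10^32 ≡ 133^2 = 17689 ≡ 100 (mod 143)
10^64 ≡ 100^2 = 10000 ≡ 133 (mod 143)
10^128 ≡ 133^2 = 17689 ≡ 100 (mod 143)
142 = 128 + 8 + 4 + 2 in binary powers of 2.
So 10^142 ≡ 100 · 100 · 133 · 100 ≡ 133 (mod 143).
Since 133 ≠ 1, base 10 is a Fermat witness: 143 is composite.

133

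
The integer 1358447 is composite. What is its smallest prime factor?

29

1358447 is odd.
Digit sum 32, not divisible by 3.
Ends in 7: not divisible by 5.
7: 1358447 = 7·194063 + 6
11: 1358447 = 11·123495 + 2
13: 1358447 = 13·104495 + 12
17: 1358447 = 17·79908 + 11
19: 1358447 = 19·71497 + 4
23: 1358447 = 23·59062 + 21
29: 1358447 = 29·46843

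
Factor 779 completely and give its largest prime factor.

779 = 19 · 41
41 is prime.
So 779 = 19 · 41; the largest prime factor is 41.

41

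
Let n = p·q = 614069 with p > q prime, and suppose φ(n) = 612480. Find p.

φ(n) = (p−1)(q−1) = n − (p+q) + 1, so p + q = 614069 − 612480 + 1 = 1590.
p and q are the roots of t² − 1590t + 614069 = 0.
Discriminant: 1590² − 4·614069 = 2528100 − 2456276 = 71824; √71824 = 268.
q = (1590 − 268)/2 = 661, p = (1590 + 268)/2 = 929.
Check: 661 · 929 = 614069.

929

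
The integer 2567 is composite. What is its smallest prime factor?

2567 is odd.
Digit sum 20, not divisible by 3.
Ends in 7: not divisible by 5.
7: 2567 = 7·366 + 5
11: 2567 = 11·233 + 4
13: 2567 = 13·197 + 6
17: 2567 = 17·151

17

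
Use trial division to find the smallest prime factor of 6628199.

61

6628199 is odd.
Digit sum 41, not divisible by 3.
Ends in 9: not divisible by 5.
7: 6628199 = 7·946885 + 4
11: 6628199 = 11·602563 + 6
13: 6628199 = 13·509861 + 6
17: 6628199 = 17·389894 + 1
19: 6628199 = 19·348852 + 11
23: 6628199 = 23·288182 + 13
29: 6628199 = 29·228558 + 17
31: 6628199 = 31·213812 + 27
37: 6628199 = 37·179140 + 19
41: 6628199 = 41·161663 + 16
43: 6628199 = 43·154144 + 7
47: 6628199 = 47·141025 + 24
53: 6628199 = 53·125060 + 19
59: 6628199 = 59·112342 + 21
61: 6628199 = 61·108659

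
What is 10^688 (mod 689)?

16

10^1 ≡ 10 (mod 689)
10^2 ≡ 10^2 = 100 ≡ 100 (mod 689)
10^4 ≡ 100^2 = 10000 ≡ 354 (mod 689)
10^8 ≡ 354^2 = 125316 ≡ 607 (mod 689)
10^16 ≡ 607^2 = 368449 ≡ 523 (mod 689)
10^32 ≡ 523^2 = 273529 ≡ 685 (mod 689)
10^64 ≡ 685^2 = 469225 ≡ 16 (mod 689)
10^128 ≡ 16^2 = 256 ≡ 256 (mod 689)
10^256 ≡ 256^2 = 65536 ≡ 81 (mod 689)
10^512 ≡ 81^2 = 6561 ≡ 360 (mod 689)
688 = 512 + 128 + 32 + 16 in binary powers of 2.
So 10^688 ≡ 360 · 256 · 685 · 523 ≡ 16 (mod 689).
Since 16 ≠ 1, base 10 is a Fermat witness: 689 is composite.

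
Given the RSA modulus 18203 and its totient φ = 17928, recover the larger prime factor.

φ(n) = (p−1)(q−1) = n − (p+q) + 1, so p + q = 18203 − 17928 + 1 = 276.
p and q are the roots of t² − 276t + 18203 = 0.
Discriminant: 276² − 4·18203 = 76176 − 72812 = 3364; √3364 = 58.
q = (276 − 58)/2 = 109, p = (276 + 58)/2 = 167.
Check: 109 · 167 = 18203.

167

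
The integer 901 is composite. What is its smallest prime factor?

17

901 is odd.
Digit sum 10, not divisible by 3.
Ends in 1: not divisible by 5.
7: 901 = 7·128 + 5
11: 901 = 11·81 + 10
13: 901 = 13·69 + 4
17: 901 = 17·53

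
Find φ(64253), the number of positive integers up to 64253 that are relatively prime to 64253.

53856

Factor: 64253 = 7 · 67 · 137.
φ(64253) = (7−1) · (67−1) · (137−1) = 6 · 66 · 136 = 53856.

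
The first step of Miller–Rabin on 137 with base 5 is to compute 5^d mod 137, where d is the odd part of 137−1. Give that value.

137 − 1 = 136 = 2^3 · 17, so d = 17.
5^1 ≡ 5 (mod 137)
5^2 ≡ 5^2 = 25 ≡ 25 (mod 137)
5^4 ≡ 25^2 = 625 ≡ 77 (mod 137)
5^8 ≡ 77^2 = 5929 ≡ 38 (mod 137)
5^16 ≡ 38^2 = 1444 ≡ 74 (mod 137)
17 = 16 + 1 in binary powers of 2.
So 5^17 ≡ 74 · 5 ≡ 96 (mod 137).
Squaring chain: 96 → 37 → 136; reaches −1, so base 5 does not prove 137 composite.

96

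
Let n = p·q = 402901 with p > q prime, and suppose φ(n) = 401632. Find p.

653

φ(n) = (p−1)(q−1) = n − (p+q) + 1, so p + q = 402901 − 401632 + 1 = 1270.
p and q are the roots of t² − 1270t + 402901 = 0.
Discriminant: 1270² − 4·402901 = 1612900 − 1611604 = 1296; √1296 = 36.
q = (1270 − 36)/2 = 617, p = (1270 + 36)/2 = 653.
Check: 617 · 653 = 402901.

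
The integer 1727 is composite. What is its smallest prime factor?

1727 is odd.
Digit sum 17, not divisible by 3.
Ends in 7: not divisible by 5.
7: 1727 = 7·246 + 5
11: 1727 = 11·157

11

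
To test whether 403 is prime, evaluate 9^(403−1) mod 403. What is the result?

157

9^1 ≡ 9 (mod 403)
9^2 ≡ 9^2 = 81 ≡ 81 (mod 403)
9^4 ≡ 81^2 = 6561 ≡ 113 (mod 403)
9^8 ≡ 113^2 = 12769 ≡ 276 (mod 403)
9^16 ≡ 276^2 = 76176 ≡ 9 (mod 403)
9^32 ≡ 9^2 = 81 ≡ 81 (mod 403)
9^64 ≡ 81^2 = 6561 ≡ 113 (mod 403)
9^128 ≡ 113^2 = 12769 ≡ 276 (mod 403)
9^256 ≡ 276^2 = 76176 ≡ 9 (mod 403)
402 = 256 + 128 + 16 + 2 in binary powers of 2.
So 9^402 ≡ 9 · 276 · 9 · 81 ≡ 157 (mod 403).
Since 157 ≠ 1, base 9 is a Fermat witness: 403 is composite.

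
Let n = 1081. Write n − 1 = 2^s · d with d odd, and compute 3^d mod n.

947

1081 − 1 = 1080 = 2^3 · 135, so d = 135.
3^1 ≡ 3 (mod 1081)
3^2 ≡ 3^2 = 9 ≡ 9 (mod 1081)
3^4 ≡ 9^2 = 81 ≡ 81 (mod 1081)
3^8 ≡ 81^2 = 6561 ≡ 75 (mod 1081)
3^16 ≡ 75^2 = 5625 ≡ 220 (mod 1081)
3^32 ≡ 220^2 = 48400 ≡ 836 (mod 1081)
3^64 ≡ 836^2 = 698896 ≡ 570 (mod 1081)
3^128 ≡ 570^2 = 324900 ≡ 600 (mod 1081)
135 = 128 + 4 + 2 + 1 in binary powers of 2.
So 3^135 ≡ 600 · 81 · 9 · 3 ≡ 947 (mod 1081).
Squaring chain: 947 → 660 → 1038; never reaches −1, so base 3 is a Miller–Rabin witness that 1081 is composite.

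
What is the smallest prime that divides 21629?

43

21629 is odd.
Digit sum 20, not divisible by 3.
Ends in 9: not divisible by 5.
7: 21629 = 7·3089 + 6
11: 21629 = 11·1966 + 3
13: 21629 = 13·1663 + 10
17: 21629 = 17·1272 + 5
19: 21629 = 19·1138 + 7
23: 21629 = 23·940 + 9
29: 21629 = 29·745 + 24
31: 21629 = 31·697 + 22
37: 21629 = 37·584 + 21
41: 21629 = 41·527 + 22
43: 21629 = 43·503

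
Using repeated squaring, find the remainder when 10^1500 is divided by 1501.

144

10^1 ≡ 10 (mod 1501)
10^2 ≡ 10^2 = 100 ≡ 100 (mod 1501)
10^4 ≡ 100^2 = 10000 ≡ 994 (mod 1501)
10^8 ≡ 994^2 = 988036 ≡ 378 (mod 1501)
10^16 ≡ 378^2 = 142884 ≡ 289 (mod 1501)
10^32 ≡ 289^2 = 83521 ≡ 966 (mod 1501)
10^64 ≡ 966^2 = 933156 ≡ 1035 (mod 1501)
10^128 ≡ 1035^2 = 1071225 ≡ 1012 (mod 1501)
10^256 ≡ 1012^2 = 1024144 ≡ 462 (mod 1501)
10^512 ≡ 462^2 = 213444 ≡ 302 (mod 1501)
10^1024 ≡ 302^2 = 91204 ≡ 1144 (mod 1501)
1500 = 1024 + 256 + 128 + 64 + 16 + 8 + 4 in binary powers of 2.
So 10^1500 ≡ 1144 · 462 · 1012 · 1035 · 289 · 378 · 994 ≡ 144 (mod 1501).
Since 144 ≠ 1, base 10 is a Fermat witness: 1501 is composite.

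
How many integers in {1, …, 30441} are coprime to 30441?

19872

Factor: 30441 = 3 · 73 · 139.
φ(30441) = (3−1) · (73−1) · (139−1) = 2 · 72 · 138 = 19872.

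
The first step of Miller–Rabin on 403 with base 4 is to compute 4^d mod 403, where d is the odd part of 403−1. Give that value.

376

403 − 1 = 402 = 2^1 · 201, so d = 201.
4^1 ≡ 4 (mod 403)
4^2 ≡ 4^2 = 16 ≡ 16 (mod 403)
4^4 ≡ 16^2 = 256 ≡ 256 (mod 403)
4^8 ≡ 256^2 = 65536 ≡ 250 (mod 403)
4^16 ≡ 250^2 = 62500 ≡ 35 (mod 403)
4^32 ≡ 35^2 = 1225 ≡ 16 (mod 403)
4^64 ≡ 16^2 = 256 ≡ 256 (mod 403)
4^128 ≡ 256^2 = 65536 ≡ 250 (mod 403)
201 = 128 + 64 + 8 + 1 in binary powers of 2.
So 4^201 ≡ 250 · 256 · 250 · 4 ≡ 376 (mod 403).
Squaring chain: 376; never reaches −1, so base 4 is a Miller–Rabin witness that 403 is composite.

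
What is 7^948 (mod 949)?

729

7^1 ≡ 7 (mod 949)
7^2 ≡ 7^2 = 49 ≡ 49 (mod 949)
7^4 ≡ 49^2 = 2401 ≡ 503 (mod 949)
7^8 ≡ 503^2 = 253009 ≡ 575 (mod 949)
7^16 ≡ 575^2 = 330625 ≡ 373 (mod 949)
7^32 ≡ 373^2 = 139129 ≡ 575 (mod 949)
7^64 ≡ 575^2 = 330625 ≡ 373 (mod 949)
7^128 ≡ 373^2 = 139129 ≡ 575 (mod 949)
7^256 ≡ 575^2 = 330625 ≡ 373 (mod 949)
7^512 ≡ 373^2 = 139129 ≡ 575 (mod 949)
948 = 512 + 256 + 128 + 32 + 16 + 4 in binary powers of 2.
So 7^948 ≡ 575 · 373 · 575 · 575 · 373 · 503 ≡ 729 (mod 949).
Since 729 ≠ 1, base 7 is a Fermat witness: 949 is composite.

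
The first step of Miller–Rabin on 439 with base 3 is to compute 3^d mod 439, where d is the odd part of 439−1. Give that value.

438

439 − 1 = 438 = 2^1 · 219, so d = 219.
3^1 ≡ 3 (mod 439)
3^2 ≡ 3^2 = 9 ≡ 9 (mod 439)
3^4 ≡ 9^2 = 81 ≡ 81 (mod 439)
3^8 ≡ 81^2 = 6561 ≡ 415 (mod 439)
3^16 ≡ 415^2 = 172225 ≡ 137 (mod 439)
3^32 ≡ 137^2 = 18769 ≡ 331 (mod 439)
3^64 ≡ 331^2 = 109561 ≡ 250 (mod 439)
3^128 ≡ 250^2 = 62500 ≡ 162 (mod 439)
219 = 128 + 64 + 16 + 8 + 2 + 1 in binary powers of 2.
So 3^219 ≡ 162 · 250 · 137 · 415 · 9 · 3 ≡ 438 (mod 439).
Since 3^d ≡ 438 (mod 439), base 3 does not prove 439 composite.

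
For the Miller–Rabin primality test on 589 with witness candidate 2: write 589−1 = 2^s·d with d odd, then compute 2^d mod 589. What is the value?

407

589 − 1 = 588 = 2^2 · 147, so d = 147.
2^1 ≡ 2 (mod 589)
2^2 ≡ 2^2 = 4 ≡ 4 (mod 589)
2^4 ≡ 4^2 = 16 ≡ 16 (mod 589)
2^8 ≡ 16^2 = 256 ≡ 256 (mod 589)
2^16 ≡ 256^2 = 65536 ≡ 157 (mod 589)
2^32 ≡ 157^2 = 24649 ≡ 500 (mod 589)
2^64 ≡ 500^2 = 250000 ≡ 264 (mod 589)
2^128 ≡ 264^2 = 69696 ≡ 194 (mod 589)
147 = 128 + 16 + 2 + 1 in binary powers of 2.
So 2^147 ≡ 194 · 157 · 4 · 2 ≡ 407 (mod 589).
Squaring chain: 407 → 140; never reaches −1, so base 2 is a Miller–Rabin witness that 589 is composite.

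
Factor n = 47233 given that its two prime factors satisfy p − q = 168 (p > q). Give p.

Since p = q + 168, we have 47233 = q(q + 168), so q² + 168q − 47233 = 0.
Discriminant: 168² + 4·47233 = 28224 + 188932 = 217156; √217156 = 466.
q = (−168 + 466)/2 = 149, and p = q + 168 = 317.
Check: 149 · 317 = 47233.

317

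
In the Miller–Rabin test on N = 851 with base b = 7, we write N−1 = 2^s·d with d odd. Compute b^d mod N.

419

851 − 1 = 850 = 2^1 · 425, so d = 425.
7^1 ≡ 7 (mod 851)
7^2 ≡ 7^2 = 49 ≡ 49 (mod 851)
7^4 ≡ 49^2 = 2401 ≡ 699 (mod 851)
7^8 ≡ 699^2 = 488601 ≡ 127 (mod 851)
7^16 ≡ 127^2 = 16129 ≡ 811 (mod 851)
7^32 ≡ 811^2 = 657721 ≡ 749 (mod 851)
7^64 ≡ 749^2 = 561001 ≡ 192 (mod 851)
7^128 ≡ 192^2 = 36864 ≡ 271 (mod 851)
7^256 ≡ 271^2 = 73441 ≡ 255 (mod 851)
425 = 256 + 128 + 32 + 8 + 1 in binary powers of 2.
So 7^425 ≡ 255 · 271 · 749 · 127 · 7 ≡ 419 (mod 851).
Squaring chain: 419; never reaches −1, so base 7 is a Miller–Rabin witness that 851 is composite.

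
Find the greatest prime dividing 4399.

83

4399 = 53 · 83
83 is prime.
So 4399 = 53 · 83; the largest prime factor is 83.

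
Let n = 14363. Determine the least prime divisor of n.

53

14363 is odd.
Digit sum 17, not divisible by 3.
Ends in 3: not divisible by 5.
7: 14363 = 7·2051 + 6
11: 14363 = 11·1305 + 8
13: 14363 = 13·1104 + 11
17: 14363 = 17·844 + 15
19: 14363 = 19·755 + 18
23: 14363 = 23·624 + 11
29: 14363 = 29·495 + 8
31: 14363 = 31·463 + 10
37: 14363 = 37·388 + 7
41: 14363 = 41·350 + 13
43: 14363 = 43·334 + 1
47: 14363 = 47·305 + 28
53: 14363 = 53·271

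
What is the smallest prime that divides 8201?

59

8201 is odd.
Digit sum 11, not divisible by 3.
Ends in 1: not divisible by 5.
7: 8201 = 7·1171 + 4
11: 8201 = 11·745 + 6
13: 8201 = 13·630 + 11
17: 8201 = 17·482 + 7
19: 8201 = 19·431 + 12
23: 8201 = 23·356 + 13
29: 8201 = 29·282 + 23
31: 8201 = 31·264 + 17
37: 8201 = 37·221 + 24
41: 8201 = 41·200 + 1
43: 8201 = 43·190 + 31
47: 8201 = 47·174 + 23
53: 8201 = 53·154 + 39
59: 8201 = 59·139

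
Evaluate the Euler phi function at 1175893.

1136016

Factor: 1175893 = 47 · 127 · 197.
φ(1175893) = (47−1) · (127−1) · (197−1) = 46 · 126 · 196 = 1136016.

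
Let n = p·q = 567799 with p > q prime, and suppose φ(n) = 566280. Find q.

φ(n) = (p−1)(q−1) = n − (p+q) + 1, so p + q = 567799 − 566280 + 1 = 1520.
p and q are the roots of t² − 1520t + 567799 = 0.
Discriminant: 1520² − 4·567799 = 2310400 − 2271196 = 39204; √39204 = 198.
q = (1520 − 198)/2 = 661, p = (1520 + 198)/2 = 859.
Check: 661 · 859 = 567799.

661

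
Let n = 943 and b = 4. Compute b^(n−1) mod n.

836

4^1 ≡ 4 (mod 943)
4^2 ≡ 4^2 = 16 ≡ 16 (mod 943)
4^4 ≡ 16^2 = 256 ≡ 256 (mod 943)
4^8 ≡ 256^2 = 65536 ≡ 469 (mod 943)
4^16 ≡ 469^2 = 219961 ≡ 242 (mod 943)
4^32 ≡ 242^2 = 58564 ≡ 98 (mod 943)
4^64 ≡ 98^2 = 9604 ≡ 174 (mod 943)
4^128 ≡ 174^2 = 30276 ≡ 100 (mod 943)
4^256 ≡ 100^2 = 10000 ≡ 570 (mod 943)
4^512 ≡ 570^2 = 324900 ≡ 508 (mod 943)
942 = 512 + 256 + 128 + 32 + 8 + 4 + 2 in binary powers of 2.
So 4^942 ≡ 508 · 570 · 100 · 98 · 469 · 256 · 16 ≡ 836 (mod 943).
Since 836 ≠ 1, base 4 is a Fermat witness: 943 is composite.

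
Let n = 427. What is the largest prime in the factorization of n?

61

427 = 7 · 61
61 is prime.
So 427 = 7 · 61; the largest prime factor is 61.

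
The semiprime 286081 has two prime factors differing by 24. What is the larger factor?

547

Since p = q + 24, we have 286081 = q(q + 24), so q² + 24q − 286081 = 0.
Discriminant: 24² + 4·286081 = 576 + 1144324 = 1144900; √1144900 = 1070.
q = (−24 + 1070)/2 = 523, and p = q + 24 = 547.
Check: 523 · 547 = 286081.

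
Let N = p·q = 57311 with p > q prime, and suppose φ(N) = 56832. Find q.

φ(n) = (p−1)(q−1) = n − (p+q) + 1, so p + q = 57311 − 56832 + 1 = 480.
p and q are the roots of t² − 480t + 57311 = 0.
Discriminant: 480² − 4·57311 = 230400 − 229244 = 1156; √1156 = 34.
q = (480 − 34)/2 = 223, p = (480 + 34)/2 = 257.
Check: 223 · 257 = 57311.

223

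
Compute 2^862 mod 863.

2^1 ≡ 2 (mod 863)
2^2 ≡ 2^2 = 4 ≡ 4 (mod 863)
2^4 ≡ 4^2 = 16 ≡ 16 (mod 863)
2^8 ≡ 16^2 = 256 ≡ 256 (mod 863)
2^16 ≡ 256^2 = 65536 ≡ 811 (mod 863)
2^32 ≡ 811^2 = 657721 ≡ 115 (mod 863)
2^64 ≡ 115^2 = 13225 ≡ 280 (mod 863)
2^128 ≡ 280^2 = 78400 ≡ 730 (mod 863)
2^256 ≡ 730^2 = 532900 ≡ 429 (mod 863)
2^512 ≡ 429^2 = 184041 ≡ 222 (mod 863)
862 = 512 + 256 + 64 + 16 + 8 + 4 + 2 in binary powers of 2.
So 2^862 ≡ 222 · 429 · 280 · 811 · 256 · 16 · 4 ≡ 1 (mod 863).
Since the result is 1, base 2 gives no evidence that 863 is composite.

1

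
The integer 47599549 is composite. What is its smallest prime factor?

47599549 is odd.
Digit sum 52, not divisible by 3.
Ends in 9: not divisible by 5.
7: 47599549 = 7·6799935 + 4
11: 47599549 = 11·4327231 + 8
13: 47599549 = 13·3661503 + 10
17: 47599549 = 17·2799973 + 8
19: 47599549 = 19·2505239 + 8
23: 47599549 = 23·2069545 + 14
29: 47599549 = 29·1641363 + 22
31: 47599549 = 31·1535469 + 10
37: 47599549 = 37·1286474 + 11
41: 47599549 = 41·1160964 + 25
43: 47599549 = 43·1106966 + 11
47: 47599549 = 47·1012756 + 17
53: 47599549 = 53·898104 + 37
59: 47599549 = 59·806772 + 1
61: 47599549 = 61·780320 + 29
67: 47599549 = 67·710441 + 2
71: 47599549 = 71·670416 + 13
73: 47599549 = 73·652048 + 45
79: 47599549 = 79·602525 + 74
83: 47599549 = 83·573488 + 45
89: 47599549 = 89·534826 + 35
97: 47599549 = 97·490717

97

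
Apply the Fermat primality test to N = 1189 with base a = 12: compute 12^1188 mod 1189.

12^1 ≡ 12 (mod 1189)
12^2 ≡ 12^2 = 144 ≡ 144 (mod 1189)
12^4 ≡ 144^2 = 20736 ≡ 523 (mod 1189)
12^8 ≡ 523^2 = 273529 ≡ 59 (mod 1189)
12^16 ≡ 59^2 = 3481 ≡ 1103 (mod 1189)
12^32 ≡ 1103^2 = 1216609 ≡ 262 (mod 1189)
12^64 ≡ 262^2 = 68644 ≡ 871 (mod 1189)
12^128 ≡ 871^2 = 758641 ≡ 59 (mod 1189)
12^256 ≡ 59^2 = 3481 ≡ 1103 (mod 1189)
12^512 ≡ 1103^2 = 1216609 ≡ 262 (mod 1189)
12^1024 ≡ 262^2 = 68644 ≡ 871 (mod 1189)
1188 = 1024 + 128 + 32 + 4 in binary powers of 2.
So 12^1188 ≡ 871 · 59 · 262 · 523 ≡ 146 (mod 1189).
Since 146 ≠ 1, base 12 is a Fermat witness: 1189 is composite.

146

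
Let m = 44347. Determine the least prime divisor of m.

61

44347 is odd.
Digit sum 22, not divisible by 3.
Ends in 7: not divisible by 5.
7: 44347 = 7·6335 + 2
11: 44347 = 11·4031 + 6
13: 44347 = 13·3411 + 4
17: 44347 = 17·2608 + 11
19: 44347 = 19·2334 + 1
23: 44347 = 23·1928 + 3
29: 44347 = 29·1529 + 6
31: 44347 = 31·1430 + 17
37: 44347 = 37·1198 + 21
41: 44347 = 41·1081 + 26
43: 44347 = 43·1031 + 14
47: 44347 = 47·943 + 26
53: 44347 = 53·836 + 39
59: 44347 = 59·751 + 38
61: 44347 = 61·727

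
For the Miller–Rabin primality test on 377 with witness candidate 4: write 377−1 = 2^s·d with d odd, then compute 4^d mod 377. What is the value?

270

377 − 1 = 376 = 2^3 · 47, so d = 47.
4^1 ≡ 4 (mod 377)
4^2 ≡ 4^2 = 16 ≡ 16 (mod 377)
4^4 ≡ 16^2 = 256 ≡ 256 (mod 377)
4^8 ≡ 256^2 = 65536 ≡ 315 (mod 377)
4^16 ≡ 315^2 = 99225 ≡ 74 (mod 377)
4^32 ≡ 74^2 = 5476 ≡ 198 (mod 377)
47 = 32 + 8 + 4 + 2 + 1 in binary powers of 2.
So 4^47 ≡ 198 · 315 · 256 · 16 · 4 ≡ 270 (mod 377).
Squaring chain: 270 → 139 → 94; never reaches −1, so base 4 is a Miller–Rabin witness that 377 is composite.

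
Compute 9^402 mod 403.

9^1 ≡ 9 (mod 403)
9^2 ≡ 9^2 = 81 ≡ 81 (mod 403)
9^4 ≡ 81^2 = 6561 ≡ 113 (mod 403)
9^8 ≡ 113^2 = 12769 ≡ 276 (mod 403)
9^16 ≡ 276^2 = 76176 ≡ 9 (mod 403)
9^32 ≡ 9^2 = 81 ≡ 81 (mod 403)
9^64 ≡ 81^2 = 6561 ≡ 113 (mod 403)
9^128 ≡ 113^2 = 12769 ≡ 276 (mod 403)
9^256 ≡ 276^2 = 76176 ≡ 9 (mod 403)
402 = 256 + 128 + 16 + 2 in binary powers of 2.
So 9^402 ≡ 9 · 276 · 9 · 81 ≡ 157 (mod 403).
Since 157 ≠ 1, base 9 is a Fermat witness: 403 is composite.

157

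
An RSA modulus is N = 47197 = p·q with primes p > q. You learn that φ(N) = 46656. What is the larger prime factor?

φ(n) = (p−1)(q−1) = n − (p+q) + 1, so p + q = 47197 − 46656 + 1 = 542.
p and q are the roots of t² − 542t + 47197 = 0.
Discriminant: 542² − 4·47197 = 293764 − 188788 = 104976; √104976 = 324.
q = (542 − 324)/2 = 109, p = (542 + 324)/2 = 433.
Check: 109 · 433 = 47197.

433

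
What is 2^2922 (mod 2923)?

2^1 ≡ 2 (mod 2923)
2^2 ≡ 2^2 = 4 ≡ 4 (mod 2923)
2^4 ≡ 4^2 = 16 ≡ 16 (mod 2923)
2^8 ≡ 16^2 = 256 ≡ 256 (mod 2923)
2^16 ≡ 256^2 = 65536 ≡ 1230 (mod 2923)
2^32 ≡ 1230^2 = 1512900 ≡ 1709 (mod 2923)
2^64 ≡ 1709^2 = 2920681 ≡ 604 (mod 2923)
2^128 ≡ 604^2 = 364816 ≡ 2364 (mod 2923)
2^256 ≡ 2364^2 = 5588496 ≡ 2643 (mod 2923)
2^512 ≡ 2643^2 = 6985449 ≡ 2402 (mod 2923)
2^1024 ≡ 2402^2 = 5769604 ≡ 2525 (mod 2923)
2^2048 ≡ 2525^2 = 6375625 ≡ 562 (mod 2923)
2922 = 2048 + 512 + 256 + 64 + 32 + 8 + 2 in binary powers of 2.
So 2^2922 ≡ 562 · 2402 · 2643 · 604 · 1709 · 256 · 4 ≡ 2617 (mod 2923).
Since 2617 ≠ 1, base 2 is a Fermat witness: 2923 is composite.

2617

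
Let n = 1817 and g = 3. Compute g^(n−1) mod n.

3^1 ≡ 3 (mod 1817)
3^2 ≡ 3^2 = 9 ≡ 9 (mod 1817)
3^4 ≡ 9^2 = 81 ≡ 81 (mod 1817)
3^8 ≡ 81^2 = 6561 ≡ 1110 (mod 1817)
3^16 ≡ 1110^2 = 1232100 ≡ 174 (mod 1817)
3^32 ≡ 174^2 = 30276 ≡ 1204 (mod 1817)
3^64 ≡ 1204^2 = 1449616 ≡ 1467 (mod 1817)
3^128 ≡ 1467^2 = 2152089 ≡ 761 (mod 1817)
3^256 ≡ 761^2 = 579121 ≡ 1315 (mod 1817)
3^512 ≡ 1315^2 = 1729225 ≡ 1258 (mod 1817)
3^1024 ≡ 1258^2 = 1582564 ≡ 1774 (mod 1817)
1816 = 1024 + 512 + 256 + 16 + 8 in binary powers of 2.
So 3^1816 ≡ 1774 · 1258 · 1315 · 174 · 1110 ≡ 762 (mod 1817).
Since 762 ≠ 1, base 3 is a Fermat witness: 1817 is composite.

762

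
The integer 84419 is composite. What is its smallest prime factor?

84419 is odd.
Digit sum 26, not divisible by 3.
Ends in 9: not divisible by 5.
7: 84419 = 7·12059 + 6
11: 84419 = 11·7674 + 5
13: 84419 = 13·6493 + 10
17: 84419 = 17·4965 + 14
19: 84419 = 19·4443 + 2
23: 84419 = 23·3670 + 9
29: 84419 = 29·2911

29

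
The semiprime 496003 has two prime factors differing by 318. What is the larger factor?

881

Since p = q + 318, we have 496003 = q(q + 318), so q² + 318q − 496003 = 0.
Discriminant: 318² + 4·496003 = 101124 + 1984012 = 2085136; √2085136 = 1444.
q = (−318 + 1444)/2 = 563, and p = q + 318 = 881.
Check: 563 · 881 = 496003.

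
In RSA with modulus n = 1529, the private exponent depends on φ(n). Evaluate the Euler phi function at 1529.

Factor: 1529 = 11 · 139.
φ(1529) = (11−1) · (139−1) = 10 · 138 = 1380.

1380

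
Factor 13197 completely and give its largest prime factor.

13197 = 3 · 4399
4399 = 53 · 83
83 is prime.
So 13197 = 3 · 53 · 83; the largest prime factor is 83.

83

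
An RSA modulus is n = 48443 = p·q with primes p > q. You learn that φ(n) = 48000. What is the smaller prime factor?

193

φ(n) = (p−1)(q−1) = n − (p+q) + 1, so p + q = 48443 − 48000 + 1 = 444.
p and q are the roots of t² − 444t + 48443 = 0.
Discriminant: 444² − 4·48443 = 197136 − 193772 = 3364; √3364 = 58.
q = (444 − 58)/2 = 193, p = (444 + 58)/2 = 251.
Check: 193 · 251 = 48443.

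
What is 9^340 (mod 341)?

67

9^1 ≡ 9 (mod 341)
9^2 ≡ 9^2 = 81 ≡ 81 (mod 341)
9^4 ≡ 81^2 = 6561 ≡ 82 (mod 341)
9^8 ≡ 82^2 = 6724 ≡ 245 (mod 341)
9^16 ≡ 245^2 = 60025 ≡ 9 (mod 341)
9^32 ≡ 9^2 = 81 ≡ 81 (mod 341)
9^64 ≡ 81^2 = 6561 ≡ 82 (mod 341)
9^128 ≡ 82^2 = 6724 ≡ 245 (mod 341)
9^256 ≡ 245^2 = 60025 ≡ 9 (mod 341)
340 = 256 + 64 + 16 + 4 in binary powers of 2.
So 9^340 ≡ 9 · 82 · 9 · 82 ≡ 67 (mod 341).
Since 67 ≠ 1, base 9 is a Fermat witness: 341 is composite.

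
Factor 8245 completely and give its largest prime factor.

97

8245 = 5 · 1649
1649 = 17 · 97
97 is prime.
So 8245 = 5 · 17 · 97; the largest prime factor is 97.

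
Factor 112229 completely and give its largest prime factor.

112229 = 13 · 8633
8633 = 89 · 97
97 is prime.
So 112229 = 13 · 89 · 97; the largest prime factor is 97.

97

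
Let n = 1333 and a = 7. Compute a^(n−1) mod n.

7^1 ≡ 7 (mod 1333)
7^2 ≡ 7^2 = 49 ≡ 49 (mod 1333)
7^4 ≡ 49^2 = 2401 ≡ 1068 (mod 1333)
7^8 ≡ 1068^2 = 1140624 ≡ 909 (mod 1333)
7^16 ≡ 909^2 = 826281 ≡ 1154 (mod 1333)
7^32 ≡ 1154^2 = 1331716 ≡ 49 (mod 1333)
7^64 ≡ 49^2 = 2401 ≡ 1068 (mod 1333)
7^128 ≡ 1068^2 = 1140624 ≡ 909 (mod 1333)
7^256 ≡ 909^2 = 826281 ≡ 1154 (mod 1333)
7^512 ≡ 1154^2 = 1331716 ≡ 49 (mod 1333)
7^1024 ≡ 49^2 = 2401 ≡ 1068 (mod 1333)
1332 = 1024 + 256 + 32 + 16 + 4 in binary powers of 2.
So 7^1332 ≡ 1068 · 1154 · 49 · 1154 · 1068 ≡ 388 (mod 1333).
Since 388 ≠ 1, base 7 is a Fermat witness: 1333 is composite.

388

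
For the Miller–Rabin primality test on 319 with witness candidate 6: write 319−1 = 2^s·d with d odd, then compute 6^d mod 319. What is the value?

178

319 − 1 = 318 = 2^1 · 159, so d = 159.
6^1 ≡ 6 (mod 319)
6^2 ≡ 6^2 = 36 ≡ 36 (mod 319)
6^4 ≡ 36^2 = 1296 ≡ 20 (mod 319)
6^8 ≡ 20^2 = 400 ≡ 81 (mod 319)
6^16 ≡ 81^2 = 6561 ≡ 181 (mod 319)
6^32 ≡ 181^2 = 32761 ≡ 223 (mod 319)
6^64 ≡ 223^2 = 49729 ≡ 284 (mod 319)
6^128 ≡ 284^2 = 80656 ≡ 268 (mod 319)
159 = 128 + 16 + 8 + 4 + 2 + 1 in binary powers of 2.
So 6^159 ≡ 268 · 181 · 81 · 20 · 36 · 6 ≡ 178 (mod 319).
Squaring chain: 178; never reaches −1, so base 6 is a Miller–Rabin witness that 319 is composite.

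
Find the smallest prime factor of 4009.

4009 is odd.
Digit sum 13, not divisible by 3.
Ends in 9: not divisible by 5.
7: 4009 = 7·572 + 5
11: 4009 = 11·364 + 5
13: 4009 = 13·308 + 5
17: 4009 = 17·235 + 14
19: 4009 = 19·211

19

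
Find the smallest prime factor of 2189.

11

2189 is odd.
Digit sum 20, not divisible by 3.
Ends in 9: not divisible by 5.
7: 2189 = 7·312 + 5
11: 2189 = 11·199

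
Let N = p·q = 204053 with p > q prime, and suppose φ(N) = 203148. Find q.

419

φ(n) = (p−1)(q−1) = n − (p+q) + 1, so p + q = 204053 − 203148 + 1 = 906.
p and q are the roots of t² − 906t + 204053 = 0.
Discriminant: 906² − 4·204053 = 820836 − 816212 = 4624; √4624 = 68.
q = (906 − 68)/2 = 419, p = (906 + 68)/2 = 487.
Check: 419 · 487 = 204053.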